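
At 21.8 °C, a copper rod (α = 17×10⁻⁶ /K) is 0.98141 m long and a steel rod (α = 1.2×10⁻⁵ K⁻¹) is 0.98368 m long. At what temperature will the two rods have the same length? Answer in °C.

L₁(1 + α₁ΔT) = L₂(1 + α₂ΔT) ⇒ ΔT = (L₂ − L₁)/(α₁L₁ − α₂L₂)
L₂ − L₁ = 0.98368 − 0.98141 = 2.27×10⁻³ m
α₁L₁ − α₂L₂ = 17×10⁻⁶×0.98141 − 1.2×10⁻⁵×0.98368 = 4.87981×10⁻⁶ m/K
ΔT = 2.27×10⁻³ / 4.87981×10⁻⁶ = 465.182 K
T = 21.8 + 465.182 = 486.982 °C

T = 487.0 °C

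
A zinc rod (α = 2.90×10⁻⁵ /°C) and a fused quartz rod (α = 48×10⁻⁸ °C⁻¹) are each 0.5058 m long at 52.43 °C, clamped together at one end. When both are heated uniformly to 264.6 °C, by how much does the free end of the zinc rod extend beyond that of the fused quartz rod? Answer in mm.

ΔT = 212.17 K
zinc: ΔL = 2.90×10⁻⁵ × 0.5058 m × 212.17 = 3.1122×10⁻³ m = 3.1122 mm
fused quartz: ΔL = 48×10⁻⁸ × 0.5058 m × 212.17 = 5.1511×10⁻⁵ m = 0.051511 mm
difference = 3.1122 − 0.051511 = 3.060689 mm

3.06 mm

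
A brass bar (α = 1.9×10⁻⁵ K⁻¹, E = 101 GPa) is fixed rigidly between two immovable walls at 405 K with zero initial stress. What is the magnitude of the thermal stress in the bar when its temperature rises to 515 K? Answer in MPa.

σ = 211 MPa

Fully constrained: the free strain ε = αΔT is blocked, so σ = Eε = EαΔT.
|ΔT| = 110 K
σ = 101×10⁹ × 1.9×10⁻⁵ × 110 = 2.11×10⁸ Pa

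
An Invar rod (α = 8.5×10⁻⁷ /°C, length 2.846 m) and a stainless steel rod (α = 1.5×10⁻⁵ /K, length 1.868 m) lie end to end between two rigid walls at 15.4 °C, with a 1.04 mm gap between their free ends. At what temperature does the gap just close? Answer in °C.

Gap closes when ΔL₁ + ΔL₂ = 1.04 mm = 1.04×10⁻³ m
(α₁L₁ + α₂L₂)ΔT = g
α₁L₁ + α₂L₂ = 8.5×10⁻⁷×2.846 + 1.5×10⁻⁵×1.868 = 3.04391×10⁻⁵ m/K
ΔT = 1.04×10⁻³ / 3.04391×10⁻⁵ = 34.167 K
T = 15.4 + 34.167 = 49.567 °C

T = 49.6 °C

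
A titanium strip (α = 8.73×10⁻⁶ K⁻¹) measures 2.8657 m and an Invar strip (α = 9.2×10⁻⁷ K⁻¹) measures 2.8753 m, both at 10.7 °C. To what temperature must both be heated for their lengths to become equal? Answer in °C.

T = 439.8 °C

Equal length when α₁L₁ΔT − α₂L₂ΔT = L₂ − L₁ = 9.60×10⁻³ m
α₁L₁ = 2.5017561×10⁻⁵, α₂L₂ = 2.645276×10⁻⁶ → Δ(αL) = 2.2372285×10⁻⁵ m/K
ΔT = 9.60×10⁻³ / 2.2372285×10⁻⁵ = 429.102 K, so T = 10.7 + 429.102 = 439.802 °C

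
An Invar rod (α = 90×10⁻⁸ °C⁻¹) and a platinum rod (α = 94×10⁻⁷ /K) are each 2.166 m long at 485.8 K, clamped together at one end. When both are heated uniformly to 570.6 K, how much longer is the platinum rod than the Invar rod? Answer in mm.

1.56 mm

ΔT = 84.8 K
Invar: ΔL = 90×10⁻⁸ × 2.166 m × 84.8 = 1.6531×10⁻⁴ m = 0.16531 mm
platinum: ΔL = 94×10⁻⁷ × 2.166 m × 84.8 = 1.7266×10⁻³ m = 1.7266 mm
difference = 1.7266 − 0.16531 = 1.56129 mm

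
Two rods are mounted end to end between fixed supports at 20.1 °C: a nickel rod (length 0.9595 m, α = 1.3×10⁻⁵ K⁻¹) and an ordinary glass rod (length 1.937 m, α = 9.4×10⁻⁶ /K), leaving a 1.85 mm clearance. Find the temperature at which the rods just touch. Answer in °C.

T = 80.4 °C

α₁L₁ = 1.24735×10⁻⁵ m/K, α₂L₂ = 1.82078×10⁻⁵ m/K → total 3.06813×10⁻⁵ m/K
ΔT = g/(α₁L₁+α₂L₂) = 1.85×10⁻³ / 3.06813×10⁻⁵ = 60.297 K
T = 20.1 + 60.297 = 80.397 °C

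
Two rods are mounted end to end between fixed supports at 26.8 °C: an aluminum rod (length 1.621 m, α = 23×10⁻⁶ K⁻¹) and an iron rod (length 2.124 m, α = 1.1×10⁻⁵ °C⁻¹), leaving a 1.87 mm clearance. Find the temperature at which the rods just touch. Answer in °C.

T = 57.6 °C

Gap closes when ΔL₁ + ΔL₂ = 1.87 mm = 1.87×10⁻³ m
(α₁L₁ + α₂L₂)ΔT = g
α₁L₁ + α₂L₂ = 23×10⁻⁶×1.621 + 1.1×10⁻⁵×2.124 = 6.0647×10⁻⁵ m/K
ΔT = 1.87×10⁻³ / 6.0647×10⁻⁵ = 30.834 K
T = 26.8 + 30.834 = 57.634 °C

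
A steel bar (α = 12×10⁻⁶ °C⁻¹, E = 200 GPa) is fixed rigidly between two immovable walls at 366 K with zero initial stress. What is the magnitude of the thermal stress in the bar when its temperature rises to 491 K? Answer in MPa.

σ = 300 MPa

Fully constrained: the free strain ε = αΔT is blocked, so σ = Eε = EαΔT.
|ΔT| = 125 K
σ = 200×10⁹ × 12×10⁻⁶ × 125 = 3.00×10⁸ Pa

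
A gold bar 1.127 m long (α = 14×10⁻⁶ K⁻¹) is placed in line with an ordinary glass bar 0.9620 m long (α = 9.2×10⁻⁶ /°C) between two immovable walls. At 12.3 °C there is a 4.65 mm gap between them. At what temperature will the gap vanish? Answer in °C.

T = 201 °C

Gap closes when ΔL₁ + ΔL₂ = 4.65 mm = 4.65×10⁻³ m
(α₁L₁ + α₂L₂)ΔT = g
α₁L₁ + α₂L₂ = 14×10⁻⁶×1.127 + 9.2×10⁻⁶×0.9620 = 2.46284×10⁻⁵ m/K
ΔT = 4.65×10⁻³ / 2.46284×10⁻⁵ = 188.81 K
T = 12.3 + 188.81 = 201.11 °C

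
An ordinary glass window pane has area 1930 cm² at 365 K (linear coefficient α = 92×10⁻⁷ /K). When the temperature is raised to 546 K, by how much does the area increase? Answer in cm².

ΔA = 6.43 cm²

Area coefficient ≈ 2α; |ΔT| = 181 K
ΔA = 2αA₀ΔT = 2(92×10⁻⁷)(1930)(181) = 6.43 cm²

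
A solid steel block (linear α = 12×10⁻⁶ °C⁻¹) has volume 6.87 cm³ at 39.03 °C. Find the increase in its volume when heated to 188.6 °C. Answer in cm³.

ΔV = 0.0370 cm³

Isotropic solid: β ≈ 3α = 3.6×10⁻⁵ /K; ΔT = 149.57 K
ΔV = 3αV₀ΔT = 3(12×10⁻⁶)(6.87)(149.57) = 0.0370 cm³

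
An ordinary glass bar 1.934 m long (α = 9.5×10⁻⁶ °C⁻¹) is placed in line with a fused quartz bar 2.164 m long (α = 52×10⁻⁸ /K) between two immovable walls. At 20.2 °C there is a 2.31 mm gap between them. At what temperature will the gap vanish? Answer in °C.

Gap closes when ΔL₁ + ΔL₂ = 2.31 mm = 2.31×10⁻³ m
(α₁L₁ + α₂L₂)ΔT = g
α₁L₁ + α₂L₂ = 9.5×10⁻⁶×1.934 + 52×10⁻⁸×2.164 = 1.949828×10⁻⁵ m/K
ΔT = 2.31×10⁻³ / 1.949828×10⁻⁵ = 118.47 K
T = 20.2 + 118.47 = 138.67 °C

T = 139 °C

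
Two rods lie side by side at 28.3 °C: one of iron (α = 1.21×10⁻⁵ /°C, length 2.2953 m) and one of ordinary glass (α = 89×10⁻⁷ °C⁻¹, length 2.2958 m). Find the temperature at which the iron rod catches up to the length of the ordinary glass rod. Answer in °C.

T = 96.42 °C

Equal length when α₁L₁ΔT − α₂L₂ΔT = L₂ − L₁ = 5.00×10⁻⁴ m
α₁L₁ = 2.777313×10⁻⁵, α₂L₂ = 2.043262×10⁻⁵ → Δ(αL) = 7.34051×10⁻⁶ m/K
ΔT = 5.00×10⁻⁴ / 7.34051×10⁻⁶ = 68.1152 K, so T = 28.3 + 68.1152 = 96.4152 °C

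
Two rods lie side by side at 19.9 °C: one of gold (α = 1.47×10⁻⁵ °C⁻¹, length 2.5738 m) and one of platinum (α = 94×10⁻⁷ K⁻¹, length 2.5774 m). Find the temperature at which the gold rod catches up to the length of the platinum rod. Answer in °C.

T = 284.5 °C

Equal length when α₁L₁ΔT − α₂L₂ΔT = L₂ − L₁ = 3.60×10⁻³ m
α₁L₁ = 3.783486×10⁻⁵, α₂L₂ = 2.422756×10⁻⁵ → Δ(αL) = 1.36073×10⁻⁵ m/K
ΔT = 3.60×10⁻³ / 1.36073×10⁻⁵ = 264.564 K, so T = 19.9 + 264.564 = 284.464 °C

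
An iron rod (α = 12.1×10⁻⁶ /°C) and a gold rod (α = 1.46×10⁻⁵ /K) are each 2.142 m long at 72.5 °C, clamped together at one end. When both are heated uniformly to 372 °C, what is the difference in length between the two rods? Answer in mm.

1.60 mm

ΔT = 299.5 K
iron: ΔL = 12.1×10⁻⁶ × 2.142 m × 299.5 = 7.7625×10⁻³ m = 7.7625 mm
gold: ΔL = 1.46×10⁻⁵ × 2.142 m × 299.5 = 9.3663×10⁻³ m = 9.3663 mm
difference = 9.3663 − 7.7625 = 1.6038 mm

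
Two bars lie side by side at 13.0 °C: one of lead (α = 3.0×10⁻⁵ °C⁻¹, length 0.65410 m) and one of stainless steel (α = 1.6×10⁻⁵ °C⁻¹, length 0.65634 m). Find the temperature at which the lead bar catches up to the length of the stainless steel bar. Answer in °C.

Equal length when α₁L₁ΔT − α₂L₂ΔT = L₂ − L₁ = 2.24×10⁻³ m
α₁L₁ = 1.9623×10⁻⁵, α₂L₂ = 1.050144×10⁻⁵ → Δ(αL) = 9.12156×10⁻⁶ m/K
ΔT = 2.24×10⁻³ / 9.12156×10⁻⁶ = 245.572 K, so T = 13.0 + 245.572 = 258.572 °C

T = 258.6 °C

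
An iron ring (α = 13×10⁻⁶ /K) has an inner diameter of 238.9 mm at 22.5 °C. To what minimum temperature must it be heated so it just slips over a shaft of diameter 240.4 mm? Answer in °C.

Required Δd = 240.4 − 238.9 = 1.5 mm
Δd = αd₀ΔT ⇒ ΔT = Δd/(αd₀) = 1.5 / (13×10⁻⁶ × 238.9) = 482.98 K
T_min = 22.5 + 482.98 = 505.48 °C

T = 505 °C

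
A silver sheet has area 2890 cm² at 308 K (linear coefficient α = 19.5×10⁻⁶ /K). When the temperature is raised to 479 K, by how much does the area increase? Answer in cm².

ΔA = 19.3 cm²

Area coefficient ≈ 2α; |ΔT| = 171 K
ΔA = 2αA₀ΔT = 2(19.5×10⁻⁶)(2890)(171) = 19.3 cm²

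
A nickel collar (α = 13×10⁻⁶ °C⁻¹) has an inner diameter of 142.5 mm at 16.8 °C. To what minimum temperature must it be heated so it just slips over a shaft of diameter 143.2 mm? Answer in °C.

Required Δd = 143.2 − 142.5 = 0.7 mm
Δd = αd₀ΔT ⇒ ΔT = Δd/(αd₀) = 0.7 / (13×10⁻⁶ × 142.5) = 377.87 K
T_min = 16.8 + 377.87 = 394.67 °C

T = 395 °C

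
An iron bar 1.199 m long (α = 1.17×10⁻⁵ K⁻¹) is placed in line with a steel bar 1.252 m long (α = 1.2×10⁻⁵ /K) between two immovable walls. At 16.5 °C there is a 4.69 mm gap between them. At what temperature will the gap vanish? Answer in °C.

T = 178 °C

α₁L₁ = 1.40283×10⁻⁵ m/K, α₂L₂ = 1.5024×10⁻⁵ m/K → total 2.90523×10⁻⁵ m/K
ΔT = g/(α₁L₁+α₂L₂) = 4.69×10⁻³ / 2.90523×10⁻⁵ = 161.43 K
T = 16.5 + 161.43 = 177.93 °C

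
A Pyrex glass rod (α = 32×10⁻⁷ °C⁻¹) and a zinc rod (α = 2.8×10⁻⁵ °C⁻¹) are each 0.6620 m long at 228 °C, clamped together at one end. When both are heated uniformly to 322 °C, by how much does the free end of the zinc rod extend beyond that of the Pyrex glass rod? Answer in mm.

ΔT = 94 K
Pyrex glass: ΔL = 32×10⁻⁷ × 0.6620 m × 94 = 1.9913×10⁻⁴ m = 0.19913 mm
zinc: ΔL = 2.8×10⁻⁵ × 0.6620 m × 94 = 1.7424×10⁻³ m = 1.7424 mm
difference = 1.7424 − 0.19913 = 1.54327 mm

1.54 mm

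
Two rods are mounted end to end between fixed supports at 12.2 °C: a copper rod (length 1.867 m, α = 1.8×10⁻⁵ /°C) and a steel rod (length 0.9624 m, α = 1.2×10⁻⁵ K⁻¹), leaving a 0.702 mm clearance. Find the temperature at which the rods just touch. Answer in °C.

T = 27.7 °C

α₁L₁ = 3.3606×10⁻⁵ m/K, α₂L₂ = 1.15488×10⁻⁵ m/K → total 4.51548×10⁻⁵ m/K
ΔT = g/(α₁L₁+α₂L₂) = 7.02×10⁻⁴ / 4.51548×10⁻⁵ = 15.547 K
T = 12.2 + 15.547 = 27.747 °C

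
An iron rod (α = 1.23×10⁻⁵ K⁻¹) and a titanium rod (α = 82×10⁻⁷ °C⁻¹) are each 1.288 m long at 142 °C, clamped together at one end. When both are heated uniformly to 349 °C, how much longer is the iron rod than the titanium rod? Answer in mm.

ΔT = 207 K
iron: ΔL = 1.23×10⁻⁵ × 1.288 m × 207 = 3.2794×10⁻³ m = 3.2794 mm
titanium: ΔL = 82×10⁻⁷ × 1.288 m × 207 = 2.1863×10⁻³ m = 2.1863 mm
difference = 3.2794 − 2.1863 = 1.0931 mm

1.09 mm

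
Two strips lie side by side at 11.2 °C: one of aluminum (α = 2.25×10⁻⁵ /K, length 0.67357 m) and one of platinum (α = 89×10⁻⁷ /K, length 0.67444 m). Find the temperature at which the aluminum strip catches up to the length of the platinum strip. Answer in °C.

L₁(1 + α₁ΔT) = L₂(1 + α₂ΔT) ⇒ ΔT = (L₂ − L₁)/(α₁L₁ − α₂L₂)
L₂ − L₁ = 0.67444 − 0.67357 = 8.70×10⁻⁴ m
α₁L₁ − α₂L₂ = 2.25×10⁻⁵×0.67357 − 89×10⁻⁷×0.67444 = 9.152809×10⁻⁶ m/K
ΔT = 8.70×10⁻⁴ / 9.152809×10⁻⁶ = 95.053 K
T = 11.2 + 95.053 = 106.253 °C

T = 106.3 °C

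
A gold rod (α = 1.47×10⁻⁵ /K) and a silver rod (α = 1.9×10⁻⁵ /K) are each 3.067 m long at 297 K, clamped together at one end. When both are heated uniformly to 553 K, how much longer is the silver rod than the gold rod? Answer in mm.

3.38 mm

ΔT = 256 K
gold: ΔL = 1.47×10⁻⁵ × 3.067 m × 256 = 1.1542×10⁻² m = 11.542 mm
silver: ΔL = 1.9×10⁻⁵ × 3.067 m × 256 = 1.4918×10⁻² m = 14.918 mm
difference = 14.918 − 11.542 = 3.376 mm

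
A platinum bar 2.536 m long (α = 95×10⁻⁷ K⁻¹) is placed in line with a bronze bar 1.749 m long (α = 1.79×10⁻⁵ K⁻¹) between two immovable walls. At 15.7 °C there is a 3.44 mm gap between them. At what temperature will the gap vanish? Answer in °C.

T = 77.8 °C

α₁L₁ = 2.4092×10⁻⁵ m/K, α₂L₂ = 3.13071×10⁻⁵ m/K → total 5.53991×10⁻⁵ m/K
ΔT = g/(α₁L₁+α₂L₂) = 3.44×10⁻³ / 5.53991×10⁻⁵ = 62.095 K
T = 15.7 + 62.095 = 77.795 °C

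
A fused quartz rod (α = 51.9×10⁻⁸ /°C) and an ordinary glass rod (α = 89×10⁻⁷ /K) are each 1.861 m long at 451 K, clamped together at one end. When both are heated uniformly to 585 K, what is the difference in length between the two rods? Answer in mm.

2.09 mm

ΔT = 134 K
fused quartz: ΔL = 51.9×10⁻⁸ × 1.861 m × 134 = 1.2943×10⁻⁴ m = 0.12943 mm
ordinary glass: ΔL = 89×10⁻⁷ × 1.861 m × 134 = 2.2194×10⁻³ m = 2.2194 mm
difference = 2.2194 − 0.12943 = 2.08997 mm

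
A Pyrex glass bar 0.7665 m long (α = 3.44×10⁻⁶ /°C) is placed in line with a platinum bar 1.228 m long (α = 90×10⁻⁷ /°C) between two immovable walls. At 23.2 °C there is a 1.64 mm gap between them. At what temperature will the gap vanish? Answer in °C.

α₁L₁ = 2.63676×10⁻⁶ m/K, α₂L₂ = 1.1052×10⁻⁵ m/K → total 1.368876×10⁻⁵ m/K
ΔT = g/(α₁L₁+α₂L₂) = 1.64×10⁻³ / 1.368876×10⁻⁵ = 119.81 K
T = 23.2 + 119.81 = 143.01 °C

T = 143 °C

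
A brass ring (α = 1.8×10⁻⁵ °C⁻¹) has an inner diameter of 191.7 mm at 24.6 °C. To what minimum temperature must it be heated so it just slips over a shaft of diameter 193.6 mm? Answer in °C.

T = 575 °C

Required Δd = 193.6 − 191.7 = 1.9 mm
Δd = αd₀ΔT ⇒ ΔT = Δd/(αd₀) = 1.9 / (1.8×10⁻⁵ × 191.7) = 550.63 K
T_min = 24.6 + 550.63 = 575.23 °C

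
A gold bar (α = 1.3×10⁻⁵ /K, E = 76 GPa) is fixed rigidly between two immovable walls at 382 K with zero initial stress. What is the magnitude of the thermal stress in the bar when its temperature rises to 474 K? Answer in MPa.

σ = 90.9 MPa

Fully constrained: the free strain ε = αΔT is blocked, so σ = Eε = EαΔT.
|ΔT| = 92 K
σ = 76.0×10⁹ × 1.3×10⁻⁵ × 92 = 9.09×10⁷ Pa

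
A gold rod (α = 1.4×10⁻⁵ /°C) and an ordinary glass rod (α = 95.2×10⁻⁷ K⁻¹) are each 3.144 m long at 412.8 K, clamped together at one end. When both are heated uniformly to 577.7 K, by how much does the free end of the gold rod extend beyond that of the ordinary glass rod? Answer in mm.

ΔT = 164.9 K
gold: ΔL = 1.4×10⁻⁵ × 3.144 m × 164.9 = 7.2582×10⁻³ m = 7.2582 mm
ordinary glass: ΔL = 95.2×10⁻⁷ × 3.144 m × 164.9 = 4.9356×10⁻³ m = 4.9356 mm
difference = 7.2582 − 4.9356 = 2.3226 mm

2.32 mm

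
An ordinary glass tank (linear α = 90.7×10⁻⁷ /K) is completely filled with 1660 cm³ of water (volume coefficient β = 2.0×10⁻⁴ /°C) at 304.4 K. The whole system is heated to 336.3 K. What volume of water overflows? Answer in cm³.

9.15 cm³

The tank also expands: β_container ≈ 3α = 2.721×10⁻⁵ /K
Net overflow = V₀(β_liq − 3α_cont)ΔT
β − 3α = 2.00×10⁻⁴ − 2.721×10⁻⁵ = 1.7279×10⁻⁴ /K; ΔT = 31.9 K
ΔV = 1660 × 1.7279×10⁻⁴ × 31.9 = 9.15 cm³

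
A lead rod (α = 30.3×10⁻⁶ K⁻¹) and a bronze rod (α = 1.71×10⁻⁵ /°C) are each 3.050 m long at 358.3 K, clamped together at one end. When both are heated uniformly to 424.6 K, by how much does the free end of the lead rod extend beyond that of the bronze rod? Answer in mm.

2.67 mm

ΔT = 66.3 K
lead: ΔL = 30.3×10⁻⁶ × 3.050 m × 66.3 = 6.1271×10⁻³ m = 6.1271 mm
bronze: ΔL = 1.71×10⁻⁵ × 3.050 m × 66.3 = 3.4579×10⁻³ m = 3.4579 mm
difference = 6.1271 − 3.4579 = 2.6692 mm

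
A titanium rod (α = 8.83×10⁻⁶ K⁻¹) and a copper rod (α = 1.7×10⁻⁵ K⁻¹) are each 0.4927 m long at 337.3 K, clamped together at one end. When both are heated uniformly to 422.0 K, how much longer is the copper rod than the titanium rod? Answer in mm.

0.341 mm

ΔT = 84.7 K
titanium: ΔL = 8.83×10⁻⁶ × 0.4927 m × 84.7 = 3.6849×10⁻⁴ m = 0.36849 mm
copper: ΔL = 1.7×10⁻⁵ × 0.4927 m × 84.7 = 7.0944×10⁻⁴ m = 0.70944 mm
difference = 0.70944 − 0.36849 = 0.34095 mm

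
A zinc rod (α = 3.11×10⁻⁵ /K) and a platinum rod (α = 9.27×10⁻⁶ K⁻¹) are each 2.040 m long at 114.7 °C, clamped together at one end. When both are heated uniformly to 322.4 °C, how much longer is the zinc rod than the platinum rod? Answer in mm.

9.25 mm

ΔT = 207.7 K
zinc: ΔL = 3.11×10⁻⁵ × 2.040 m × 207.7 = 1.3177×10⁻² m = 13.177 mm
platinum: ΔL = 9.27×10⁻⁶ × 2.040 m × 207.7 = 3.9278×10⁻³ m = 3.9278 mm
difference = 13.177 − 3.9278 = 9.2492 mm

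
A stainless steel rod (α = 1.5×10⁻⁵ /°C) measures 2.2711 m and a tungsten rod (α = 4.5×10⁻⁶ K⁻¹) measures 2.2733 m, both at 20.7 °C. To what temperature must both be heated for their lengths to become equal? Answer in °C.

T = 113.0 °C

L₁(1 + α₁ΔT) = L₂(1 + α₂ΔT) ⇒ ΔT = (L₂ − L₁)/(α₁L₁ − α₂L₂)
L₂ − L₁ = 2.2733 − 2.2711 = 2.20×10⁻³ m
α₁L₁ − α₂L₂ = 1.5×10⁻⁵×2.2711 − 4.5×10⁻⁶×2.2733 = 2.383665×10⁻⁵ m/K
ΔT = 2.20×10⁻³ / 2.383665×10⁻⁵ = 92.295 K
T = 20.7 + 92.295 = 112.995 °C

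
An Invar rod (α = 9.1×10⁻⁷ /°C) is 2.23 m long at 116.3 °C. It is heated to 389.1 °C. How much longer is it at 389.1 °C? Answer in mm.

ΔL = 0.554 mm

|ΔT| = |389.1 − 116.3| = 272.8 K
ΔL = αL₀ΔT = (9.1×10⁻⁷)(2.23)(272.8) = 5.54×10⁻⁴ m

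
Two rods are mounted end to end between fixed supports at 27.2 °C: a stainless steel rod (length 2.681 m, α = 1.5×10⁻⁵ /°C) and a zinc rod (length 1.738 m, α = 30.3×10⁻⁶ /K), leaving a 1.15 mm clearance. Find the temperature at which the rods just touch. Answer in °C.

Gap closes when ΔL₁ + ΔL₂ = 1.15 mm = 1.15×10⁻³ m
(α₁L₁ + α₂L₂)ΔT = g
α₁L₁ + α₂L₂ = 1.5×10⁻⁵×2.681 + 30.3×10⁻⁶×1.738 = 9.28764×10⁻⁵ m/K
ΔT = 1.15×10⁻³ / 9.28764×10⁻⁵ = 12.382 K
T = 27.2 + 12.382 = 39.582 °C

T = 39.6 °C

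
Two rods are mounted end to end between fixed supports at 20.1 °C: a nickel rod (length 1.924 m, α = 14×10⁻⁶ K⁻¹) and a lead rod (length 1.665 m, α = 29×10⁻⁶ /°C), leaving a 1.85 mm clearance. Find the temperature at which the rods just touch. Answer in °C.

T = 44.7 °C

α₁L₁ = 2.6936×10⁻⁵ m/K, α₂L₂ = 4.8285×10⁻⁵ m/K → total 7.5221×10⁻⁵ m/K
ΔT = g/(α₁L₁+α₂L₂) = 1.85×10⁻³ / 7.5221×10⁻⁵ = 24.594 K
T = 20.1 + 24.594 = 44.694 °C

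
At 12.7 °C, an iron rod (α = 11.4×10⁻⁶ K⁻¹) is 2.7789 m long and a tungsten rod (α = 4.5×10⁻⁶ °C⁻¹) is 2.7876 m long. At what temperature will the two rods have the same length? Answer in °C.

Equal length when α₁L₁ΔT − α₂L₂ΔT = L₂ − L₁ = 8.70×10⁻³ m
α₁L₁ = 3.167946×10⁻⁵, α₂L₂ = 1.25442×10⁻⁵ → Δ(αL) = 1.913526×10⁻⁵ m/K
ΔT = 8.70×10⁻³ / 1.913526×10⁻⁵ = 454.658 K, so T = 12.7 + 454.658 = 467.358 °C

T = 467.4 °C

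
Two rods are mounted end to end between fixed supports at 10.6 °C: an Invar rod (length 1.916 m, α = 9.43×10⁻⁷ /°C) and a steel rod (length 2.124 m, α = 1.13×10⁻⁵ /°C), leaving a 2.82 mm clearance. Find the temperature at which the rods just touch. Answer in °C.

T = 120 °C

Gap closes when ΔL₁ + ΔL₂ = 2.82 mm = 2.82×10⁻³ m
(α₁L₁ + α₂L₂)ΔT = g
α₁L₁ + α₂L₂ = 9.43×10⁻⁷×1.916 + 1.13×10⁻⁵×2.124 = 2.5807988×10⁻⁵ m/K
ΔT = 2.82×10⁻³ / 2.5807988×10⁻⁵ = 109.27 K
T = 10.6 + 109.27 = 119.87 °C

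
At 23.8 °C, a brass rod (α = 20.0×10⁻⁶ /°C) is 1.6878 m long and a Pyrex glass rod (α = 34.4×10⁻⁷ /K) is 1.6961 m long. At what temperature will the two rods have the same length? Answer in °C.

T = 321.1 °C

L₁(1 + α₁ΔT) = L₂(1 + α₂ΔT) ⇒ ΔT = (L₂ − L₁)/(α₁L₁ − α₂L₂)
L₂ − L₁ = 1.6961 − 1.6878 = 8.30×10⁻³ m
α₁L₁ − α₂L₂ = 20.0×10⁻⁶×1.6878 − 34.4×10⁻⁷×1.6961 = 2.7921416×10⁻⁵ m/K
ΔT = 8.30×10⁻³ / 2.7921416×10⁻⁵ = 297.263 K
T = 23.8 + 297.263 = 321.063 °C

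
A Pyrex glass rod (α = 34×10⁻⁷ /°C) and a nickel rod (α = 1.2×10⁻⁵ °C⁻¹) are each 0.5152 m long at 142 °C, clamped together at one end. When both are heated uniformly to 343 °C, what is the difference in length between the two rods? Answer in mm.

0.891 mm

ΔT = 201 K
Pyrex glass: ΔL = 34×10⁻⁷ × 0.5152 m × 201 = 3.5209×10⁻⁴ m = 0.35209 mm
nickel: ΔL = 1.2×10⁻⁵ × 0.5152 m × 201 = 1.2427×10⁻³ m = 1.2427 mm
difference = 1.2427 − 0.35209 = 0.89061 mm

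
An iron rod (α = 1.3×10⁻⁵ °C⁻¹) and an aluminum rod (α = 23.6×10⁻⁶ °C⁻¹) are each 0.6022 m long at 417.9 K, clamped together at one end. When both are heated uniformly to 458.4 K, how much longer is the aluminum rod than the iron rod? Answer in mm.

ΔT = 40.5 K
iron: ΔL = 1.3×10⁻⁵ × 0.6022 m × 40.5 = 3.1706×10⁻⁴ m = 0.31706 mm
aluminum: ΔL = 23.6×10⁻⁶ × 0.6022 m × 40.5 = 5.7558×10⁻⁴ m = 0.57558 mm
difference = 0.57558 − 0.31706 = 0.25852 mm

0.259 mm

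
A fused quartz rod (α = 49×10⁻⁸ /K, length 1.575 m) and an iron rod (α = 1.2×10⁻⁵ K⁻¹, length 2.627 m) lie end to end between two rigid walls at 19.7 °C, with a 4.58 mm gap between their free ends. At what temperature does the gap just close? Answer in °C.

T = 162 °C

α₁L₁ = 7.7175×10⁻⁷ m/K, α₂L₂ = 3.1524×10⁻⁵ m/K → total 3.229575×10⁻⁵ m/K
ΔT = g/(α₁L₁+α₂L₂) = 4.58×10⁻³ / 3.229575×10⁻⁵ = 141.81 K
T = 19.7 + 141.81 = 161.51 °C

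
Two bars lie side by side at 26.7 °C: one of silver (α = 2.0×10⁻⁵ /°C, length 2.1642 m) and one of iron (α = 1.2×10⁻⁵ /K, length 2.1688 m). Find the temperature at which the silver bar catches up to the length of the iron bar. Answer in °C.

T = 293.2 °C

L₁(1 + α₁ΔT) = L₂(1 + α₂ΔT) ⇒ ΔT = (L₂ − L₁)/(α₁L₁ − α₂L₂)
L₂ − L₁ = 2.1688 − 2.1642 = 4.60×10⁻³ m
α₁L₁ − α₂L₂ = 2.0×10⁻⁵×2.1642 − 1.2×10⁻⁵×2.1688 = 1.72584×10⁻⁵ m/K
ΔT = 4.60×10⁻³ / 1.72584×10⁻⁵ = 266.537 K
T = 26.7 + 266.537 = 293.237 °C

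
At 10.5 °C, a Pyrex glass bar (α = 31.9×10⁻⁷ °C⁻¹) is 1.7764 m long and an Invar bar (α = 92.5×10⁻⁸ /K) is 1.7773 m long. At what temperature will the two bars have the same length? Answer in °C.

T = 234.2 °C

Equal length when α₁L₁ΔT − α₂L₂ΔT = L₂ − L₁ = 9.00×10⁻⁴ m
α₁L₁ = 5.666716×10⁻⁶, α₂L₂ = 1.6440025×10⁻⁶ → Δ(αL) = 4.0227135×10⁻⁶ m/K
ΔT = 9.00×10⁻⁴ / 4.0227135×10⁻⁶ = 223.730 K, so T = 10.5 + 223.730 = 234.230 °C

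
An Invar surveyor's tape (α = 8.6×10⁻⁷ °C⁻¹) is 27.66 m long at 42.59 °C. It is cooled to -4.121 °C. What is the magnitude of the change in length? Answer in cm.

ΔL = 0.111 cm

|ΔT| = |-4.121 − 42.59| = 46.711 K
ΔL = αL₀ΔT = (8.6×10⁻⁷)(27.66)(46.711) = 1.11×10⁻³ m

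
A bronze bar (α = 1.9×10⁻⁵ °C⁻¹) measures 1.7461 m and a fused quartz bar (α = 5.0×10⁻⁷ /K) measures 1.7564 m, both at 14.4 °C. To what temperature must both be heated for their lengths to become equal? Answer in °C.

T = 333.3 °C

Equal length when α₁L₁ΔT − α₂L₂ΔT = L₂ − L₁ = 1.03×10⁻² m
α₁L₁ = 3.31759×10⁻⁵, α₂L₂ = 8.782×10⁻⁷ → Δ(αL) = 3.22977×10⁻⁵ m/K
ΔT = 1.03×10⁻² / 3.22977×10⁻⁵ = 318.908 K, so T = 14.4 + 318.908 = 333.308 °C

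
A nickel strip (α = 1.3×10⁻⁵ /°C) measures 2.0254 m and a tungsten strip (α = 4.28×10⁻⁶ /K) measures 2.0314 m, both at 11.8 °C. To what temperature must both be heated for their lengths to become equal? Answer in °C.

L₁(1 + α₁ΔT) = L₂(1 + α₂ΔT) ⇒ ΔT = (L₂ − L₁)/(α₁L₁ − α₂L₂)
L₂ − L₁ = 2.0314 − 2.0254 = 6.00×10⁻³ m
α₁L₁ − α₂L₂ = 1.3×10⁻⁵×2.0254 − 4.28×10⁻⁶×2.0314 = 1.7635808×10⁻⁵ m/K
ΔT = 6.00×10⁻³ / 1.7635808×10⁻⁵ = 340.217 K
T = 11.8 + 340.217 = 352.017 °C

T = 352.0 °C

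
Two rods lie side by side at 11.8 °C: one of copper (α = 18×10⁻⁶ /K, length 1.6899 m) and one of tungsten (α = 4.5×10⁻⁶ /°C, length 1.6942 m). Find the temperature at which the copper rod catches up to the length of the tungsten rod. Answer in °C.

T = 200.4 °C

L₁(1 + α₁ΔT) = L₂(1 + α₂ΔT) ⇒ ΔT = (L₂ − L₁)/(α₁L₁ − α₂L₂)
L₂ − L₁ = 1.6942 − 1.6899 = 4.30×10⁻³ m
α₁L₁ − α₂L₂ = 18×10⁻⁶×1.6899 − 4.5×10⁻⁶×1.6942 = 2.27943×10⁻⁵ m/K
ΔT = 4.30×10⁻³ / 2.27943×10⁻⁵ = 188.644 K
T = 11.8 + 188.644 = 200.444 °C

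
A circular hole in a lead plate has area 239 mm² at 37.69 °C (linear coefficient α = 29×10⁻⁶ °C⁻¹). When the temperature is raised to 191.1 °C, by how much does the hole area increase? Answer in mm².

ΔA = 2.13 mm²

Area coefficient ≈ 2α; |ΔT| = 153.41 K
ΔA = 2αA₀ΔT = 2(29×10⁻⁶)(239)(153.41) = 2.13 mm²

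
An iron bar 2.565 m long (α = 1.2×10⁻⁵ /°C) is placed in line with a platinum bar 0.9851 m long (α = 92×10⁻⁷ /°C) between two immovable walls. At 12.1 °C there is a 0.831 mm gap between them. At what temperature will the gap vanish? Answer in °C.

T = 33.0 °C

α₁L₁ = 3.078×10⁻⁵ m/K, α₂L₂ = 9.06292×10⁻⁶ m/K → total 3.984292×10⁻⁵ m/K
ΔT = g/(α₁L₁+α₂L₂) = 8.31×10⁻⁴ / 3.984292×10⁻⁵ = 20.857 K
T = 12.1 + 20.857 = 32.957 °C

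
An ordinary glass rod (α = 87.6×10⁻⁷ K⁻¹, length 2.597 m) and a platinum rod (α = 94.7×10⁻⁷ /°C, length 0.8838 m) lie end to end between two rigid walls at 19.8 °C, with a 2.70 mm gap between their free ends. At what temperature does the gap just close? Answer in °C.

T = 107 °C

α₁L₁ = 2.274972×10⁻⁵ m/K, α₂L₂ = 8.369586×10⁻⁶ m/K → total 3.1119306×10⁻⁵ m/K
ΔT = g/(α₁L₁+α₂L₂) = 2.70×10⁻³ / 3.1119306×10⁻⁵ = 86.76 K
T = 19.8 + 86.76 = 106.56 °C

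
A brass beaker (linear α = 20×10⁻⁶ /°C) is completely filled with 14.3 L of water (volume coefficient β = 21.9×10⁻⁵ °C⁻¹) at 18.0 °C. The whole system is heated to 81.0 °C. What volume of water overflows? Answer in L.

The beaker also expands: β_container ≈ 3α = 6.0×10⁻⁵ /K
Net overflow = V₀(β_liq − 3α_cont)ΔT
β − 3α = 2.19×10⁻⁴ − 6.0×10⁻⁵ = 1.59×10⁻⁴ /K; ΔT = 63.0 K
ΔV = 14.3 × 1.59×10⁻⁴ × 63.0 = 0.143 L

0.143 L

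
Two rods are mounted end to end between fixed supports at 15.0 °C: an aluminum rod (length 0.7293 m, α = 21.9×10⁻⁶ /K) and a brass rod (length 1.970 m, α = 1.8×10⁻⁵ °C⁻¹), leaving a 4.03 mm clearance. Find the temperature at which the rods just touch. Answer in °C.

T = 93.4 °C

α₁L₁ = 1.597167×10⁻⁵ m/K, α₂L₂ = 3.546×10⁻⁵ m/K → total 5.143167×10⁻⁵ m/K
ΔT = g/(α₁L₁+α₂L₂) = 4.03×10⁻³ / 5.143167×10⁻⁵ = 78.356 K
T = 15.0 + 78.356 = 93.356 °C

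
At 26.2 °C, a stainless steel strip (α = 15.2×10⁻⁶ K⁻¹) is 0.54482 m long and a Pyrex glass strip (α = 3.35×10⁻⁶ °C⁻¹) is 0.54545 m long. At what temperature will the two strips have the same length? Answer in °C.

T = 123.8 °C

Equal length when α₁L₁ΔT − α₂L₂ΔT = L₂ − L₁ = 6.30×10⁻⁴ m
α₁L₁ = 8.281264×10⁻⁶, α₂L₂ = 1.8272575×10⁻⁶ → Δ(αL) = 6.4540065×10⁻⁶ m/K
ΔT = 6.30×10⁻⁴ / 6.4540065×10⁻⁶ = 97.614 K, so T = 26.2 + 97.614 = 123.814 °C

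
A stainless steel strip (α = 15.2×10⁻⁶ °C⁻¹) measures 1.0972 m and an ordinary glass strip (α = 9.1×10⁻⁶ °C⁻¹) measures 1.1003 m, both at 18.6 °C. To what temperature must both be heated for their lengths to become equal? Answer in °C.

L₁(1 + α₁ΔT) = L₂(1 + α₂ΔT) ⇒ ΔT = (L₂ − L₁)/(α₁L₁ − α₂L₂)
L₂ − L₁ = 1.1003 − 1.0972 = 3.10×10⁻³ m
α₁L₁ − α₂L₂ = 15.2×10⁻⁶×1.0972 − 9.1×10⁻⁶×1.1003 = 6.66471×10⁻⁶ m/K
ΔT = 3.10×10⁻³ / 6.66471×10⁻⁶ = 465.137 K
T = 18.6 + 465.137 = 483.737 °C

T = 483.7 °C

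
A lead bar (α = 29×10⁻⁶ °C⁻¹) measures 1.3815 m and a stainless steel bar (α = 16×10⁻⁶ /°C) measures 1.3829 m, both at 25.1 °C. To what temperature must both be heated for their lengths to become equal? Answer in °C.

T = 103.2 °C

Equal length when α₁L₁ΔT − α₂L₂ΔT = L₂ − L₁ = 1.40×10⁻³ m
α₁L₁ = 4.00635×10⁻⁵, α₂L₂ = 2.21264×10⁻⁵ → Δ(αL) = 1.79371×10⁻⁵ m/K
ΔT = 1.40×10⁻³ / 1.79371×10⁻⁵ = 78.051 K, so T = 25.1 + 78.051 = 103.151 °C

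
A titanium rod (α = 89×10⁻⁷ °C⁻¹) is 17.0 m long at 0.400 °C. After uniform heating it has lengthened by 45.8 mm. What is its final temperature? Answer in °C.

T = 303 °C

ΔL = αL₀ΔT ⇒ ΔT = ΔL / (αL₀)
ΔT = 45.8×10⁻³ m / (89×10⁻⁷ × 17.0 m) = 302.710 K
T = 0.400 + 302.710 = 303.110 °C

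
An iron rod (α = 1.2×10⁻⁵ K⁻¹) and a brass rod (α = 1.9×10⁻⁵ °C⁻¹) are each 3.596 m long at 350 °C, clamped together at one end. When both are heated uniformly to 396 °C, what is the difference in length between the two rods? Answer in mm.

1.16 mm

ΔT = 46 K
iron: ΔL = 1.2×10⁻⁵ × 3.596 m × 46 = 1.9850×10⁻³ m = 1.9850 mm
brass: ΔL = 1.9×10⁻⁵ × 3.596 m × 46 = 3.1429×10⁻³ m = 3.1429 mm
difference = 3.1429 − 1.9850 = 1.1579 mm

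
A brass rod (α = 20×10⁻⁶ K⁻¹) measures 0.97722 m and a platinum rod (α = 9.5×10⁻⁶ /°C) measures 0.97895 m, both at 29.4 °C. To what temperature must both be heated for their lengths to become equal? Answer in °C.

T = 198.3 °C

Equal length when α₁L₁ΔT − α₂L₂ΔT = L₂ − L₁ = 1.73×10⁻³ m
α₁L₁ = 1.95444×10⁻⁵, α₂L₂ = 9.300025×10⁻⁶ → Δ(αL) = 1.0244375×10⁻⁵ m/K
ΔT = 1.73×10⁻³ / 1.0244375×10⁻⁵ = 168.873 K, so T = 29.4 + 168.873 = 198.273 °C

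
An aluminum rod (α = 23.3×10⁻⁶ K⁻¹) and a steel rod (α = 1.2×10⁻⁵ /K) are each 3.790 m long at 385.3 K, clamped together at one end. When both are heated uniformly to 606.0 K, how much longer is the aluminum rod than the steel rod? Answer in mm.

ΔT = 220.7 K
aluminum: ΔL = 23.3×10⁻⁶ × 3.790 m × 220.7 = 1.9489×10⁻² m = 19.489 mm
steel: ΔL = 1.2×10⁻⁵ × 3.790 m × 220.7 = 1.0037×10⁻² m = 10.037 mm
difference = 19.489 − 10.037 = 9.452 mm

9.45 mm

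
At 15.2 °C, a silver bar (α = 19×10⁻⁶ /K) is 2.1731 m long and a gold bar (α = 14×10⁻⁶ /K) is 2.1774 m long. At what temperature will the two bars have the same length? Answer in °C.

Equal length when α₁L₁ΔT − α₂L₂ΔT = L₂ − L₁ = 4.30×10⁻³ m
α₁L₁ = 4.12889×10⁻⁵, α₂L₂ = 3.04836×10⁻⁵ → Δ(αL) = 1.08053×10⁻⁵ m/K
ΔT = 4.30×10⁻³ / 1.08053×10⁻⁵ = 397.953 K, so T = 15.2 + 397.953 = 413.153 °C

T = 413.2 °C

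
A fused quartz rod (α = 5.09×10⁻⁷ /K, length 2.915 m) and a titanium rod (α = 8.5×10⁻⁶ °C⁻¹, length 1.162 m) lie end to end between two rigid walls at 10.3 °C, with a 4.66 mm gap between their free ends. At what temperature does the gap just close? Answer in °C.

T = 420 °C

Gap closes when ΔL₁ + ΔL₂ = 4.66 mm = 4.66×10⁻³ m
(α₁L₁ + α₂L₂)ΔT = g
α₁L₁ + α₂L₂ = 5.09×10⁻⁷×2.915 + 8.5×10⁻⁶×1.162 = 1.1360735×10⁻⁵ m/K
ΔT = 4.66×10⁻³ / 1.1360735×10⁻⁵ = 410.18 K
T = 10.3 + 410.18 = 420.48 °C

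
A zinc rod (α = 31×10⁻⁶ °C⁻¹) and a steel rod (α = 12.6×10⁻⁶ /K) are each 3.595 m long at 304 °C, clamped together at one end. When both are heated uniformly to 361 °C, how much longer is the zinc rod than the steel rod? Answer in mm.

ΔT = 57 K
zinc: ΔL = 31×10⁻⁶ × 3.595 m × 57 = 6.3524×10⁻³ m = 6.3524 mm
steel: ΔL = 12.6×10⁻⁶ × 3.595 m × 57 = 2.5819×10⁻³ m = 2.5819 mm
difference = 6.3524 − 2.5819 = 3.7705 mm

3.77 mm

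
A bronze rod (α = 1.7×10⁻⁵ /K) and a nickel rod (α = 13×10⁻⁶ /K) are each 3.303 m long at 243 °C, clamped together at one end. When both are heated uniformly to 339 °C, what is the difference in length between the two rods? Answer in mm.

1.27 mm

ΔT = 96 K
bronze: ΔL = 1.7×10⁻⁵ × 3.303 m × 96 = 5.3905×10⁻³ m = 5.3905 mm
nickel: ΔL = 13×10⁻⁶ × 3.303 m × 96 = 4.1221×10⁻³ m = 4.1221 mm
difference = 5.3905 − 4.1221 = 1.2684 mm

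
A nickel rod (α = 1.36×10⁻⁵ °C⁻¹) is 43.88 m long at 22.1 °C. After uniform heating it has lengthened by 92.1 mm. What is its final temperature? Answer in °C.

ΔL = αL₀ΔT ⇒ ΔT = ΔL / (αL₀)
ΔT = 92.1×10⁻³ m / (1.36×10⁻⁵ × 43.88 m) = 154.33 K
T = 22.1 + 154.33 = 176.43 °C

T = 176 °C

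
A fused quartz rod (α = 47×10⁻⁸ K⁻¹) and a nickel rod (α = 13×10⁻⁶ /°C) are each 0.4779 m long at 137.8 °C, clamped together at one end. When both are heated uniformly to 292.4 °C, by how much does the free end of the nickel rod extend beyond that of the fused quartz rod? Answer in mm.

ΔT = 154.6 K
fused quartz: ΔL = 47×10⁻⁸ × 0.4779 m × 154.6 = 3.4725×10⁻⁵ m = 0.034725 mm
nickel: ΔL = 13×10⁻⁶ × 0.4779 m × 154.6 = 9.6048×10⁻⁴ m = 0.96048 mm
difference = 0.96048 − 0.034725 = 0.925755 mm

0.926 mm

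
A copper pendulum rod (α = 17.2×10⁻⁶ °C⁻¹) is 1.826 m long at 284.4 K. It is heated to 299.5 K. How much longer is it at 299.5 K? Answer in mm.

ΔL = 0.474 mm

|ΔT| = |299.5 − 284.4| = 15.1 K
ΔL = αL₀ΔT = (17.2×10⁻⁶)(1.826)(15.1) = 4.74×10⁻⁴ m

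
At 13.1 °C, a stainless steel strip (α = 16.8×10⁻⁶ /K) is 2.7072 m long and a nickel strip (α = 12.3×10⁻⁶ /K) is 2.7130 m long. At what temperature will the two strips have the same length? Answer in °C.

T = 492.0 °C

Equal length when α₁L₁ΔT − α₂L₂ΔT = L₂ − L₁ = 5.80×10⁻³ m
α₁L₁ = 4.548096×10⁻⁵, α₂L₂ = 3.33699×10⁻⁵ → Δ(αL) = 1.211106×10⁻⁵ m/K
ΔT = 5.80×10⁻³ / 1.211106×10⁻⁵ = 478.901 K, so T = 13.1 + 478.901 = 492.001 °C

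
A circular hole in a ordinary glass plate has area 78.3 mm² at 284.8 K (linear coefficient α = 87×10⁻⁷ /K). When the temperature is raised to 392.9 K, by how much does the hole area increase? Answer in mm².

Area coefficient ≈ 2α; |ΔT| = 108.1 K
ΔA = 2αA₀ΔT = 2(87×10⁻⁷)(78.3)(108.1) = 0.147 mm²

ΔA = 0.147 mm²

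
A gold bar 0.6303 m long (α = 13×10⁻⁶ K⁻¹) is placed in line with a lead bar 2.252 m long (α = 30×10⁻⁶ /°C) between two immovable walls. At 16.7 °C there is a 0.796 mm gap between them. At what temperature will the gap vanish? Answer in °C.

Gap closes when ΔL₁ + ΔL₂ = 0.796 mm = 7.96×10⁻⁴ m
(α₁L₁ + α₂L₂)ΔT = g
α₁L₁ + α₂L₂ = 13×10⁻⁶×0.6303 + 30×10⁻⁶×2.252 = 7.57539×10⁻⁵ m/K
ΔT = 7.96×10⁻⁴ / 7.57539×10⁻⁵ = 10.508 K
T = 16.7 + 10.508 = 27.208 °C

T = 27.2 °C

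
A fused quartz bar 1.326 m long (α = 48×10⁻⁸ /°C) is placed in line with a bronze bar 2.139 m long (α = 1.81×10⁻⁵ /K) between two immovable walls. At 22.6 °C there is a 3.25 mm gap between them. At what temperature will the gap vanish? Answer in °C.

T = 105 °C

Gap closes when ΔL₁ + ΔL₂ = 3.25 mm = 3.25×10⁻³ m
(α₁L₁ + α₂L₂)ΔT = g
α₁L₁ + α₂L₂ = 48×10⁻⁸×1.326 + 1.81×10⁻⁵×2.139 = 3.935238×10⁻⁵ m/K
ΔT = 3.25×10⁻³ / 3.935238×10⁻⁵ = 82.59 K
T = 22.6 + 82.59 = 105.19 °C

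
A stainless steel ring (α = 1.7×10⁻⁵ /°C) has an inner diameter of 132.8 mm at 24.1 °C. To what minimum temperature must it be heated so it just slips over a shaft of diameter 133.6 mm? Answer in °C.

Required Δd = 133.6 − 132.8 = 0.8 mm
Δd = αd₀ΔT ⇒ ΔT = Δd/(αd₀) = 0.8 / (1.7×10⁻⁵ × 132.8) = 354.36 K
T_min = 24.1 + 354.36 = 378.46 °C

T = 378 °C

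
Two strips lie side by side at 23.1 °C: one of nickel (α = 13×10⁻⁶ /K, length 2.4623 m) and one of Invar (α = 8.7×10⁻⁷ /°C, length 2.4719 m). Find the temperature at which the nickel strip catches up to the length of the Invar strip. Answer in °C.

T = 344.6 °C

Equal length when α₁L₁ΔT − α₂L₂ΔT = L₂ − L₁ = 9.60×10⁻³ m
α₁L₁ = 3.20099×10⁻⁵, α₂L₂ = 2.150553×10⁻⁶ → Δ(αL) = 2.9859347×10⁻⁵ m/K
ΔT = 9.60×10⁻³ / 2.9859347×10⁻⁵ = 321.507 K, so T = 23.1 + 321.507 = 344.607 °C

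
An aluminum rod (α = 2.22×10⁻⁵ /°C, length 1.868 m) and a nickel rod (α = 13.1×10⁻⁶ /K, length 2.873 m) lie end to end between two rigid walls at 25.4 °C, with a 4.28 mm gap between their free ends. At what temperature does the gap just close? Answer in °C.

α₁L₁ = 4.14696×10⁻⁵ m/K, α₂L₂ = 3.76363×10⁻⁵ m/K → total 7.91059×10⁻⁵ m/K
ΔT = g/(α₁L₁+α₂L₂) = 4.28×10⁻³ / 7.91059×10⁻⁵ = 54.105 K
T = 25.4 + 54.105 = 79.505 °C

T = 79.5 °C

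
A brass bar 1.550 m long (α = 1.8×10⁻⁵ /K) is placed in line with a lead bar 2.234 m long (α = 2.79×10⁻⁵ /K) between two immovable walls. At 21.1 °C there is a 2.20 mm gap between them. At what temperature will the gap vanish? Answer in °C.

α₁L₁ = 2.790×10⁻⁵ m/K, α₂L₂ = 6.23286×10⁻⁵ m/K → total 9.02286×10⁻⁵ m/K
ΔT = g/(α₁L₁+α₂L₂) = 2.20×10⁻³ / 9.02286×10⁻⁵ = 24.383 K
T = 21.1 + 24.383 = 45.483 °C

T = 45.5 °C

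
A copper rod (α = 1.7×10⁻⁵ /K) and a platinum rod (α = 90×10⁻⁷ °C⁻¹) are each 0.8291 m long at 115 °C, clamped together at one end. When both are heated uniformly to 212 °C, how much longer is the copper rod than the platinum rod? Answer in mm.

0.643 mm

ΔT = 97 K
copper: ΔL = 1.7×10⁻⁵ × 0.8291 m × 97 = 1.3672×10⁻³ m = 1.3672 mm
platinum: ΔL = 90×10⁻⁷ × 0.8291 m × 97 = 7.2380×10⁻⁴ m = 0.72380 mm
difference = 1.3672 − 0.72380 = 0.6434 mm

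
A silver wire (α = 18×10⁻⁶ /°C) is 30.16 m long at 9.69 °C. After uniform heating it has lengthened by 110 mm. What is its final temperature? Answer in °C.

ΔL = αL₀ΔT ⇒ ΔT = ΔL / (αL₀)
ΔT = 110×10⁻³ m / (18×10⁻⁶ × 30.16 m) = 202.62 K
T = 9.69 + 202.62 = 212.31 °C

T = 212 °C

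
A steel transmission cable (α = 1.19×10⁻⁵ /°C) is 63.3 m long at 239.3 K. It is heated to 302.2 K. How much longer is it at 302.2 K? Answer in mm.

|ΔT| = |302.2 − 239.3| = 62.9 K
ΔL = αL₀ΔT = (1.19×10⁻⁵)(63.3)(62.9) = 4.74×10⁻² m

ΔL = 47.4 mm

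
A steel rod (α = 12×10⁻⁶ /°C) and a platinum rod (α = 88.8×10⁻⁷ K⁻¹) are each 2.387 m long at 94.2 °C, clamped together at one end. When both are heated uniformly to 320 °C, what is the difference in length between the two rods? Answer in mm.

ΔT = 225.8 K
steel: ΔL = 12×10⁻⁶ × 2.387 m × 225.8 = 6.4678×10⁻³ m = 6.4678 mm
platinum: ΔL = 88.8×10⁻⁷ × 2.387 m × 225.8 = 4.7862×10⁻³ m = 4.7862 mm
difference = 6.4678 − 4.7862 = 1.6816 mm

1.68 mm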